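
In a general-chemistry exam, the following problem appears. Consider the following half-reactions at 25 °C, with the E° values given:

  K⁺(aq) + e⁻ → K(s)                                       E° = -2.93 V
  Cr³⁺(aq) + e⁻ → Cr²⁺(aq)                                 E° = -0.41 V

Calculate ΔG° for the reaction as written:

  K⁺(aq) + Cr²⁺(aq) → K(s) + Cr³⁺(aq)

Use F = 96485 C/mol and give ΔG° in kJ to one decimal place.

+243.1 kJ

As written, K⁺/K is reduced (cathode) and Cr³⁺/Cr²⁺ is oxidised (anode), so E°cell = (-2.93) − (-0.41) = -2.52 V.
Balancing electrons gives n = 1.
ΔG° = −nFE° = −(1)(96485)(-2.52) = 243,142 J = +243.1 kJ.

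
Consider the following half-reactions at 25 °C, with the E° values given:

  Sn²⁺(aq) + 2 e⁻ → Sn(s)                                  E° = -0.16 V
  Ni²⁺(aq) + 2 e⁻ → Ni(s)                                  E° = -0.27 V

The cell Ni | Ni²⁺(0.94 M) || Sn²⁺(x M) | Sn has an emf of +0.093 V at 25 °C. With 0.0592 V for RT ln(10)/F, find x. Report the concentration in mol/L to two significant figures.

0.25 M

Sn²⁺/Sn is the cathode, Ni²⁺/Ni the anode: E°cell = +0.11 V, n = 2.
Overall reaction: Sn²⁺(aq) + Ni(s) → Sn(s) + Ni²⁺(aq); Q = [Ni²⁺]^1/[Sn²⁺]^1.
From E = E° − (0.0592/n) log Q: log Q = (E° − E)·n/0.0592 = (+0.11 − (+0.093))·2/0.0592 = 0.5743.
So 1·log[Sn²⁺] = 1·log(0.94) − log Q = -0.0269 − (0.5743) = -0.6012; [Sn²⁺] = 10^(-0.6012) ≈ 0.25 M.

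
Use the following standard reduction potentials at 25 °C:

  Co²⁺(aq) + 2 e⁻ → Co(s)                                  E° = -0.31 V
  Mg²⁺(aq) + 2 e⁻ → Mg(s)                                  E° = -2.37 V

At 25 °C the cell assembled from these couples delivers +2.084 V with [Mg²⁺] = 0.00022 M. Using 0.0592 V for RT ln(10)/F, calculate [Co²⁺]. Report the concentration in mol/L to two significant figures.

Co²⁺/Co is the cathode, Mg²⁺/Mg the anode: E°cell = +2.06 V, n = 2.
Overall reaction: Co²⁺(aq) + Mg(s) → Co(s) + Mg²⁺(aq); Q = [Mg²⁺]^1/[Co²⁺]^1.
From E = E° − (0.0592/n) log Q: log Q = (E° − E)·n/0.0592 = (+2.06 − (+2.084))·2/0.0592 = -0.8108.
So 1·log[Co²⁺] = 1·log(0.00022) − log Q = -3.6576 − (-0.8108) = -2.8468; [Co²⁺] = 10^(-2.8468) ≈ 0.0014 M.

0.0014 M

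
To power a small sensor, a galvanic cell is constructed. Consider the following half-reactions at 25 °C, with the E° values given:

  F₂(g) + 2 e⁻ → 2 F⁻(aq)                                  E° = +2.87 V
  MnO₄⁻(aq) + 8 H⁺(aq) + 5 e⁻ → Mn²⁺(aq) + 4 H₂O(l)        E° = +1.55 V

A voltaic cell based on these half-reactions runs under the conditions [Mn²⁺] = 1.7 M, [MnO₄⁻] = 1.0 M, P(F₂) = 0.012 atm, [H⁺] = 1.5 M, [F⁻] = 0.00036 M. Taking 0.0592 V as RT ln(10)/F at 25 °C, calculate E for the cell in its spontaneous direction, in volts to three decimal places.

F₂/F⁻ is the cathode (higher E°), MnO₄⁻/Mn²⁺ the anode: E°cell = +2.87 − (+1.55) = +1.32 V, n = 10.
Overall: 5 F₂(g) + 2 Mn²⁺(aq) + 8 H₂O(l) → 10 F⁻(aq) + 2 MnO₄⁻(aq) + 16 H⁺(aq)
Q = [F⁻]^10·[MnO₄⁻]^2·[H⁺]^16 / (P(F₂)^5·[Mn²⁺]^2); log Q = -22.476.
E = E° − (0.0592/n) log Q = +1.32 − (0.0592/10)(-22.476) = +1.453 V.

+1.453 V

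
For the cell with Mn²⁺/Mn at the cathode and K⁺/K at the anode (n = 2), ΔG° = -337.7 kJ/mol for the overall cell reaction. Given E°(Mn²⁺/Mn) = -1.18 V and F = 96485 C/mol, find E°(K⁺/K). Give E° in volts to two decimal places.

-2.93 V

E°cell = −ΔG°/(nF) = −(-337.7×10³)/((2)(96485)) = +1.750 V.
Since Mn²⁺/Mn is the cathode and K⁺/K the anode, E°cell = E°(Mn²⁺/Mn) − E°(K⁺/K).
So E°(K⁺/K) = E°(Mn²⁺/Mn) − E°cell = (-1.18) − (+1.750) = -2.93 V.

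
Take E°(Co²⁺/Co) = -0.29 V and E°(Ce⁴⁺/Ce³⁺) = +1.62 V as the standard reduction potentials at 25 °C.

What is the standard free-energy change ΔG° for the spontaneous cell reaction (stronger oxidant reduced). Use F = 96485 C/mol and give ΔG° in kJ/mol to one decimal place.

-368.6 kJ/mol

Ce⁴⁺/Ce³⁺ (E° = +1.62 V) is the cathode; Co²⁺/Co (E° = -0.29 V) is the anode, so E°cell = +1.91 V.
Balancing electrons gives n = 2 (lcm of 1 and 2).
ΔG° = −nFE° = −(2)(96485)(+1.91) = -368,573 J = -368.6 kJ/mol.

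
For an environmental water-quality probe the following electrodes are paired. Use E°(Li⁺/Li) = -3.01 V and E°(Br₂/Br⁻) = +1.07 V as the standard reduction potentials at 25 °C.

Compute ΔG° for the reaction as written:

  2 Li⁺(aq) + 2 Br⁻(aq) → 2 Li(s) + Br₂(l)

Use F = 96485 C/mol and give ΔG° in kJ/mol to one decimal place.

As written, Li⁺/Li is reduced (cathode) and Br₂/Br⁻ is oxidised (anode), so E°cell = (-3.01) − (+1.07) = -4.08 V.
Balancing electrons gives n = 2.
ΔG° = −nFE° = −(2)(96485)(-4.08) = 787,318 J = +787.3 kJ/mol.

+787.3 kJ/mol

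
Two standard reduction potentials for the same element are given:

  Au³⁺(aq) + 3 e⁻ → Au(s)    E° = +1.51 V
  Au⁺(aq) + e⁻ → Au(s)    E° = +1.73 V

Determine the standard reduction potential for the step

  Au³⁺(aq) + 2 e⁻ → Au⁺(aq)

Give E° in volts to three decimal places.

Sequential free energies add, so n₃E°₃ = n₁E°₁ + n₂E°₂.
With n₃ = 3, and the known step contributing 1×(+1.73) V, the unknown satisfies 2·E° = 3×(+1.51) − 1×(+1.73) = +2.800.
E° = +2.800 / 2 = +1.400 V.

+1.400 V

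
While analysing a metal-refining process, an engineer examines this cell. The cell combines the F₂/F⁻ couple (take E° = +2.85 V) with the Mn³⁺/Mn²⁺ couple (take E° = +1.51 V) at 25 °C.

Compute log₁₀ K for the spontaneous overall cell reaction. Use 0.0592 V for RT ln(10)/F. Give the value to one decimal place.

Cathode: F₂/F⁻; anode: Mn³⁺/Mn²⁺. E°cell = +1.34 V, n = 2.
log K = nE°cell / 0.0592 = (2)(+1.34) / 0.0592 = 45.3.

45.3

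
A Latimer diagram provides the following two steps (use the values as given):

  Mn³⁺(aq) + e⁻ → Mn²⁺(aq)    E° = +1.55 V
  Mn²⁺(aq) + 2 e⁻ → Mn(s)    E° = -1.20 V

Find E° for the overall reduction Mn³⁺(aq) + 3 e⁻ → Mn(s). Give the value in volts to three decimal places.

-0.283 V

Adding the free-energy changes (−nFE°) of the two steps gives −n₃FE°₃ = −n₁FE°₁ − n₂FE°₂.
E°₃ = (1×+1.55 + 2×-1.20) / 3 = (-0.850) / 3 = -0.283 V.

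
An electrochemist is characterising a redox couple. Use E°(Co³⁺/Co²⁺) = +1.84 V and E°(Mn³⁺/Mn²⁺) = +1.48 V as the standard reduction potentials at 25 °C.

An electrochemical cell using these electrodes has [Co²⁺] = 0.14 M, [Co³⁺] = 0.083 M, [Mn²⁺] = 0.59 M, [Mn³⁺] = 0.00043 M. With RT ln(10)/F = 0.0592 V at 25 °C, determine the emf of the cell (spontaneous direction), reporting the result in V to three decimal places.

Co³⁺/Co²⁺ is the cathode (higher E°), Mn³⁺/Mn²⁺ the anode: E°cell = +1.84 − (+1.48) = +0.36 V, n = 1.
Overall: Co³⁺(aq) + Mn²⁺(aq) → Co²⁺(aq) + Mn³⁺(aq)
Q = [Co²⁺]·[Mn³⁺] / ([Co³⁺]·[Mn²⁺]); log Q = -2.910.
E = E° − (0.0592/n) log Q = +0.36 − (0.0592/1)(-2.910) = +0.532 V.

+0.532 V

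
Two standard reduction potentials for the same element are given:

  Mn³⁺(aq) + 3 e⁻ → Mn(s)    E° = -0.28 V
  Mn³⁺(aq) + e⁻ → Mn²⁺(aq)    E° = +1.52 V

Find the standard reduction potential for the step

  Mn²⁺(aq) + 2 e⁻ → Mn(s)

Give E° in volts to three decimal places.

-1.180 V

Sequential free energies add, so n₃E°₃ = n₁E°₁ + n₂E°₂.
With n₃ = 3, and the known step contributing 1×(+1.52) V, the unknown satisfies 2·E° = 3×(-0.28) − 1×(+1.52) = -2.360.
E° = -2.360 / 2 = -1.180 V.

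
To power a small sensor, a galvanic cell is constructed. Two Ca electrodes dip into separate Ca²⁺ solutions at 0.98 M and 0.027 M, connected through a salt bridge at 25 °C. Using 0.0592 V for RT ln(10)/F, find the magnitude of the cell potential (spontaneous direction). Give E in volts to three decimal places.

For a concentration cell E°cell = 0. The 0.98 M side is the cathode (reduction is favoured where [Ca²⁺] is higher).
With n = 2, E = −(0.0592/2) log([Ca²⁺]ₐₙ/[Ca²⁺]꜀ₐₜ) = −(0.0592/2) log(0.027/0.98) = −(0.0592/2)(-1.560) = +0.046 V.

+0.046 V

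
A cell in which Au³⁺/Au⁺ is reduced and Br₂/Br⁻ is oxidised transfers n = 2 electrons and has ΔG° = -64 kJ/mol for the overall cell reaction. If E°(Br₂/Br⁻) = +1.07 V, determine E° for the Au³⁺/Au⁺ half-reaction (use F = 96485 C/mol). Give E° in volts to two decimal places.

+1.40 V

E°cell = −ΔG°/(nF) = −(-64×10³)/((2)(96485)) = +0.332 V.
Since Au³⁺/Au⁺ is the cathode and Br₂/Br⁻ the anode, E°cell = E°(Au³⁺/Au⁺) − E°(Br₂/Br⁻).
So E°(Au³⁺/Au⁺) = E°cell + E°(Br₂/Br⁻) = +0.332 + (+1.07) = +1.40 V.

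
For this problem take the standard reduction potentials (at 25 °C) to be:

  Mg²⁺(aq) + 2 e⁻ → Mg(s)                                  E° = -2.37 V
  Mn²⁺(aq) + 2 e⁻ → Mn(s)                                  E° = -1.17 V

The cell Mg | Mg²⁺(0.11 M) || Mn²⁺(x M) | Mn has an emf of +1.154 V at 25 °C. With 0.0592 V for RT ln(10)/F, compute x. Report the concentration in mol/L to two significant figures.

Mn²⁺/Mn is the cathode, Mg²⁺/Mg the anode: E°cell = +1.20 V, n = 2.
Overall reaction: Mn²⁺(aq) + Mg(s) → Mn(s) + Mg²⁺(aq); Q = [Mg²⁺]^1/[Mn²⁺]^1.
From E = E° − (0.0592/n) log Q: log Q = (E° − E)·n/0.0592 = (+1.20 − (+1.154))·2/0.0592 = 1.5541.
So 1·log[Mn²⁺] = 1·log(0.11) − log Q = -0.9586 − (1.5541) = -2.5127; [Mn²⁺] = 10^(-2.5127) ≈ 0.0031 M.

0.0031 M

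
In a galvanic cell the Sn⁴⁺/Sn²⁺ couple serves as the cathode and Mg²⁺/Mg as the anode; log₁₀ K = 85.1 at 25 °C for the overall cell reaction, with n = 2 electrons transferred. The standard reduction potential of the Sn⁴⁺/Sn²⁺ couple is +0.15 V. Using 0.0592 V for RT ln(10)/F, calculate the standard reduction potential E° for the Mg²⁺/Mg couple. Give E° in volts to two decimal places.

E°cell = (0.0592/n)·log K = (0.0592/2)(85.1) = +2.519 V.
Since Sn⁴⁺/Sn²⁺ is the cathode and Mg²⁺/Mg the anode, E°cell = E°(Sn⁴⁺/Sn²⁺) − E°(Mg²⁺/Mg).
So E°(Mg²⁺/Mg) = E°(Sn⁴⁺/Sn²⁺) − E°cell = (+0.15) − (+2.519) = -2.37 V.

-2.37 V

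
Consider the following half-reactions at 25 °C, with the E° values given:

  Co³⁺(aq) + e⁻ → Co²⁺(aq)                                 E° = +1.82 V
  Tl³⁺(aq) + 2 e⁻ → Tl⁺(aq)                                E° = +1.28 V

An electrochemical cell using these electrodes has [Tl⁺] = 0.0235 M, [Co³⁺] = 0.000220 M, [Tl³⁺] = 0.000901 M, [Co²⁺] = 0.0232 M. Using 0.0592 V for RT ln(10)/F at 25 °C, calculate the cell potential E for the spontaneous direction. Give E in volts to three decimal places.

+0.462 V

Co³⁺/Co²⁺ is the cathode (higher E°), Tl³⁺/Tl⁺ the anode: E°cell = +1.82 − (+1.28) = +0.54 V, n = 2.
Overall: 2 Co³⁺(aq) + Tl⁺(aq) → 2 Co²⁺(aq) + Tl³⁺(aq)
Q = [Co²⁺]^2·[Tl³⁺] / ([Co³⁺]^2·[Tl⁺]); log Q = 2.630.
E = E° − (0.0592/n) log Q = +0.54 − (0.0592/2)(2.630) = +0.462 V.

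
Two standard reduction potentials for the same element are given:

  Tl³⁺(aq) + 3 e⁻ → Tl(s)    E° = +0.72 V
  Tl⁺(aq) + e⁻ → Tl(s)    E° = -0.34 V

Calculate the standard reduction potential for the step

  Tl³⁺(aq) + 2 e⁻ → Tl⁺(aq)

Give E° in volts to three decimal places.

Sequential free energies add, so n₃E°₃ = n₁E°₁ + n₂E°₂.
With n₃ = 3, and the known step contributing 1×(-0.34) V, the unknown satisfies 2·E° = 3×(+0.72) − 1×(-0.34) = +2.500.
E° = +2.500 / 2 = +1.250 V.

+1.250 V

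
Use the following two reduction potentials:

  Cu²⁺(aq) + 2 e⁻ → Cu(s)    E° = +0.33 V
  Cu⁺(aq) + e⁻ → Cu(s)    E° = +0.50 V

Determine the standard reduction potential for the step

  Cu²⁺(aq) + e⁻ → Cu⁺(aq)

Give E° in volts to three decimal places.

Sequential free energies add, so n₃E°₃ = n₁E°₁ + n₂E°₂.
With n₃ = 2, and the known step contributing 1×(+0.50) V, the unknown satisfies 1·E° = 2×(+0.33) − 1×(+0.50) = +0.160.
E° = +0.160 / 1 = +0.160 V.

+0.160 V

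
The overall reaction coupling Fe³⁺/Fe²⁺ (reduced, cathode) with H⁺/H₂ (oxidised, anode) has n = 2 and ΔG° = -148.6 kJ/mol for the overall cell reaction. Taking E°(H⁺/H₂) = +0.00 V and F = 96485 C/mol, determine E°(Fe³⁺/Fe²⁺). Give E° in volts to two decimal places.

E°cell = −ΔG°/(nF) = −(-148.6×10³)/((2)(96485)) = +0.770 V.
Since Fe³⁺/Fe²⁺ is the cathode and H⁺/H₂ the anode, E°cell = E°(Fe³⁺/Fe²⁺) − E°(H⁺/H₂).
So E°(Fe³⁺/Fe²⁺) = E°cell + E°(H⁺/H₂) = +0.770 + (+0.00) = +0.77 V.

+0.77 V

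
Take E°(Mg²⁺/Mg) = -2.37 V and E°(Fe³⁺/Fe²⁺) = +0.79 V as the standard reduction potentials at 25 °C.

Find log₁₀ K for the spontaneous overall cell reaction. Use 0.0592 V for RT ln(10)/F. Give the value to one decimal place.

Cathode: Fe³⁺/Fe²⁺; anode: Mg²⁺/Mg. E°cell = +3.16 V, n = 2.
log K = nE°cell / 0.0592 = (2)(+3.16) / 0.0592 = 106.8.

106.8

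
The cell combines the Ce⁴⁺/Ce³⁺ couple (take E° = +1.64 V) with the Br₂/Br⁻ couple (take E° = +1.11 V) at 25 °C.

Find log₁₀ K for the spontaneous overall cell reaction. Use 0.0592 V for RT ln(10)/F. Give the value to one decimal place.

Cathode: Ce⁴⁺/Ce³⁺; anode: Br₂/Br⁻. E°cell = +0.53 V, n = 2.
log K = nE°cell / 0.0592 = (2)(+0.53) / 0.0592 = 17.9.

17.9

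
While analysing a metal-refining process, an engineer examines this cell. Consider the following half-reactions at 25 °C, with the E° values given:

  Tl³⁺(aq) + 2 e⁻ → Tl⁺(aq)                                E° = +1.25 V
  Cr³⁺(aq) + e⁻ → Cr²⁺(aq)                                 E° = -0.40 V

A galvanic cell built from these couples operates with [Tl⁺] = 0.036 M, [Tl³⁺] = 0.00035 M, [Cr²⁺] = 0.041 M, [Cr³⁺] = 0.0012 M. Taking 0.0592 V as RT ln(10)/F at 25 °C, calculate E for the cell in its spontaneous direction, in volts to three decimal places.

Tl³⁺/Tl⁺ is the cathode (higher E°), Cr³⁺/Cr²⁺ the anode: E°cell = +1.25 − (-0.40) = +1.65 V, n = 2.
Overall: Tl³⁺(aq) + 2 Cr²⁺(aq) → Tl⁺(aq) + 2 Cr³⁺(aq)
Q = [Tl⁺]·[Cr³⁺]^2 / ([Tl³⁺]·[Cr²⁺]^2); log Q = -1.055.
E = E° − (0.0592/n) log Q = +1.65 − (0.0592/2)(-1.055) = +1.681 V.

+1.681 V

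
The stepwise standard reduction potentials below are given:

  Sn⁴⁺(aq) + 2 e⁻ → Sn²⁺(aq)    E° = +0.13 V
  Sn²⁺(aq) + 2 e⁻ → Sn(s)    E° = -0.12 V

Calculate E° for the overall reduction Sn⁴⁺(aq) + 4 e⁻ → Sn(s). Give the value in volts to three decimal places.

+0.005 V

Since ΔG° = −nFE° is additive over sequential reductions, n₃E°₃ = n₁E°₁ + n₂E°₂.
E°₃ = (2×+0.13 + 2×-0.12) / 4 = (+0.020) / 4 = +0.005 V.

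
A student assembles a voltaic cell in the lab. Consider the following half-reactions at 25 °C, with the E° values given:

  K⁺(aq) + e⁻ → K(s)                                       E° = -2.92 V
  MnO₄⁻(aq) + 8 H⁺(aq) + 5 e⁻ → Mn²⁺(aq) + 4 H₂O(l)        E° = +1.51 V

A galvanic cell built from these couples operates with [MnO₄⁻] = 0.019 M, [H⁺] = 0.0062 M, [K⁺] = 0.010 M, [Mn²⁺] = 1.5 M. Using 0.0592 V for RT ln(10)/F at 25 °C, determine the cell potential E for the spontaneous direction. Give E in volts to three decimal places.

MnO₄⁻/Mn²⁺ is the cathode (higher E°), K⁺/K the anode: E°cell = +1.51 − (-2.92) = +4.43 V, n = 5.
Overall: MnO₄⁻(aq) + 8 H⁺(aq) + 5 K(s) → Mn²⁺(aq) + 4 H₂O(l) + 5 K⁺(aq)
Q = [Mn²⁺]·[K⁺]^5 / ([MnO₄⁻]·[H⁺]^8); log Q = 9.558.
E = E° − (0.0592/n) log Q = +4.43 − (0.0592/5)(9.558) = +4.317 V.

+4.317 V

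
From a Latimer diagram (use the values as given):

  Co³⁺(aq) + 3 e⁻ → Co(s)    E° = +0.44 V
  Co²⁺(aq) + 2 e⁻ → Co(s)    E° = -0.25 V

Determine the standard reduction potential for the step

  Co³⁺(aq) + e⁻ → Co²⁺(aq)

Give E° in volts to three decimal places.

Sequential free energies add, so n₃E°₃ = n₁E°₁ + n₂E°₂.
With n₃ = 3, and the known step contributing 2×(-0.25) V, the unknown satisfies 1·E° = 3×(+0.44) − 2×(-0.25) = +1.820.
E° = +1.820 / 1 = +1.820 V.

+1.820 V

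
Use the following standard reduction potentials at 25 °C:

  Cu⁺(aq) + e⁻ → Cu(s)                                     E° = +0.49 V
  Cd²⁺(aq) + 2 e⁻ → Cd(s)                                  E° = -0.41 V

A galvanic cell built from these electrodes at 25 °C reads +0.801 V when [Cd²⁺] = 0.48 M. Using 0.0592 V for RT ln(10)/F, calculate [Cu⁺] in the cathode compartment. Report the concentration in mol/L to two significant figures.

Cu⁺/Cu is the cathode, Cd²⁺/Cd the anode: E°cell = +0.90 V, n = 2.
Overall reaction: 2 Cu⁺(aq) + Cd(s) → 2 Cu(s) + Cd²⁺(aq); Q = [Cd²⁺]^1/[Cu⁺]^2.
From E = E° − (0.0592/n) log Q: log Q = (E° − E)·n/0.0592 = (+0.90 − (+0.801))·2/0.0592 = 3.3446.
So 2·log[Cu⁺] = 1·log(0.48) − log Q = -0.3188 − (3.3446) = -3.6634; log[Cu⁺] = -3.6634 / 2 = -1.8317; [Cu⁺] = 10^(-1.8317) ≈ 0.015 M.

0.015 M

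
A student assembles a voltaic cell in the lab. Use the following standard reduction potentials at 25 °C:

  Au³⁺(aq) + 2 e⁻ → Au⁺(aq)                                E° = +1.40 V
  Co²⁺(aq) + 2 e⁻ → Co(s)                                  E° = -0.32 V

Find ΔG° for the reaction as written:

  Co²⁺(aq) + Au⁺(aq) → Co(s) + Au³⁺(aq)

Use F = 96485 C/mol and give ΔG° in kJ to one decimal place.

As written, Co²⁺/Co is reduced (cathode) and Au³⁺/Au⁺ is oxidised (anode), so E°cell = (-0.32) − (+1.40) = -1.72 V.
Balancing electrons gives n = 2.
ΔG° = −nFE° = −(2)(96485)(-1.72) = 331,908 J = +331.9 kJ.

+331.9 kJ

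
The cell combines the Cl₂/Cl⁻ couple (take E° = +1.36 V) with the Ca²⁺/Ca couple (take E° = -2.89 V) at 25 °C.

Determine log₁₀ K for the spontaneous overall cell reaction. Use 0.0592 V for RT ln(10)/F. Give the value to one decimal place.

Cathode: Cl₂/Cl⁻; anode: Ca²⁺/Ca. E°cell = +4.25 V, n = 2.
log K = nE°cell / 0.0592 = (2)(+4.25) / 0.0592 = 143.6.

143.6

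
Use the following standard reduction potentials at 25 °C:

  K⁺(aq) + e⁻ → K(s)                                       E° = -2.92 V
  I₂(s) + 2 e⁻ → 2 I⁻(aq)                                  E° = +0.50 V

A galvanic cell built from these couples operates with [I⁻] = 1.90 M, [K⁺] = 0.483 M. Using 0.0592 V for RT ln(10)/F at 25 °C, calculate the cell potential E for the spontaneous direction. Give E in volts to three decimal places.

+3.422 V

I₂/I⁻ is the cathode (higher E°), K⁺/K the anode: E°cell = +0.50 − (-2.92) = +3.42 V, n = 2.
Overall: I₂(s) + 2 K(s) → 2 I⁻(aq) + 2 K⁺(aq)
Q = [I⁻]^2·[K⁺]^2; log Q = -0.075.
E = E° − (0.0592/n) log Q = +3.42 − (0.0592/2)(-0.075) = +3.422 V.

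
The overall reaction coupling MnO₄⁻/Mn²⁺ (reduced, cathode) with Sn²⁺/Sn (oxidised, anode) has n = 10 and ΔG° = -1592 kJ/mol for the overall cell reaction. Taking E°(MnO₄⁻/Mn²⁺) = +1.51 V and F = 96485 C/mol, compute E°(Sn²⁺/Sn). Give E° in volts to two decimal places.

-0.14 V

E°cell = −ΔG°/(nF) = −(-1592×10³)/((10)(96485)) = +1.650 V.
Since MnO₄⁻/Mn²⁺ is the cathode and Sn²⁺/Sn the anode, E°cell = E°(MnO₄⁻/Mn²⁺) − E°(Sn²⁺/Sn).
So E°(Sn²⁺/Sn) = E°(MnO₄⁻/Mn²⁺) − E°cell = (+1.51) − (+1.650) = -0.14 V.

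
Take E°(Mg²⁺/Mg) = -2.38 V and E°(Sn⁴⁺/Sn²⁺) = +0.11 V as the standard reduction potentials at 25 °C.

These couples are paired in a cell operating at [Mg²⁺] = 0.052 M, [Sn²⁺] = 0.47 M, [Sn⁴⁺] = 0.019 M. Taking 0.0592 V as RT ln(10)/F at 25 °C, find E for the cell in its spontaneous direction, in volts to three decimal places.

Sn⁴⁺/Sn²⁺ is the cathode (higher E°), Mg²⁺/Mg the anode: E°cell = +0.11 − (-2.38) = +2.49 V, n = 2.
Overall: Sn⁴⁺(aq) + Mg(s) → Sn²⁺(aq) + Mg²⁺(aq)
Q = [Sn²⁺]·[Mg²⁺] / ([Sn⁴⁺]); log Q = 0.109.
E = E° − (0.0592/n) log Q = +2.49 − (0.0592/2)(0.109) = +2.487 V.

+2.487 V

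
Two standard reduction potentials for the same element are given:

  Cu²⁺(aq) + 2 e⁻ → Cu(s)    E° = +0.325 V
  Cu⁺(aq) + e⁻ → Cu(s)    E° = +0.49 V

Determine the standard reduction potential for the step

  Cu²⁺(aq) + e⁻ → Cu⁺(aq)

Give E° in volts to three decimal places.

Sequential free energies add, so n₃E°₃ = n₁E°₁ + n₂E°₂.
With n₃ = 2, and the known step contributing 1×(+0.49) V, the unknown satisfies 1·E° = 2×(+0.325) − 1×(+0.49) = +0.160.
E° = +0.160 / 1 = +0.160 V.

+0.160 V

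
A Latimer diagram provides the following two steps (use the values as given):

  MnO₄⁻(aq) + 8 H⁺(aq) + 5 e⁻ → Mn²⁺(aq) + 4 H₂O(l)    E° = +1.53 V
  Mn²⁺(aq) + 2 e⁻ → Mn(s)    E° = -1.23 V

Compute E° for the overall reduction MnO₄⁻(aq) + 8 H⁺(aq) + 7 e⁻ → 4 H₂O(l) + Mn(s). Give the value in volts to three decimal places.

Standard free energies of sequential steps add: ΔG°₃ = ΔG°₁ + ΔG°₂, so n₃E°₃ = n₁E°₁ + n₂E°₂.
E°₃ = (5×+1.53 + 2×-1.23) / 7 = (+5.190) / 7 = +0.741 V.

+0.741 V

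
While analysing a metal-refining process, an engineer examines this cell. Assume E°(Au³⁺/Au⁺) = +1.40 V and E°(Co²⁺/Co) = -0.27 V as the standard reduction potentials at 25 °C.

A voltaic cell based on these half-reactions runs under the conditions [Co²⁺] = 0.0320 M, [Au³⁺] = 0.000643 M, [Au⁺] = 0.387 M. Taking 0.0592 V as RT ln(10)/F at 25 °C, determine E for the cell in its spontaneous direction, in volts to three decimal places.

+1.632 V

Au³⁺/Au⁺ is the cathode (higher E°), Co²⁺/Co the anode: E°cell = +1.40 − (-0.27) = +1.67 V, n = 2.
Overall: Au³⁺(aq) + Co(s) → Au⁺(aq) + Co²⁺(aq)
Q = [Au⁺]·[Co²⁺] / ([Au³⁺]); log Q = 1.285.
E = E° − (0.0592/n) log Q = +1.67 − (0.0592/2)(1.285) = +1.632 V.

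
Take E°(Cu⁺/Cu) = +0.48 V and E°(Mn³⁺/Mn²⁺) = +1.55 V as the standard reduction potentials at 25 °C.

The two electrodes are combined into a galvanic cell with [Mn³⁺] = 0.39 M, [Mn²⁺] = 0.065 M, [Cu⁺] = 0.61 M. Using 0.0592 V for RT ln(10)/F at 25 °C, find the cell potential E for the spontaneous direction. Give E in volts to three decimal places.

+1.129 V

Mn³⁺/Mn²⁺ is the cathode (higher E°), Cu⁺/Cu the anode: E°cell = +1.55 − (+0.48) = +1.07 V, n = 1.
Overall: Mn³⁺(aq) + Cu(s) → Mn²⁺(aq) + Cu⁺(aq)
Q = [Mn²⁺]·[Cu⁺] / ([Mn³⁺]); log Q = -0.993.
E = E° − (0.0592/n) log Q = +1.07 − (0.0592/1)(-0.993) = +1.129 V.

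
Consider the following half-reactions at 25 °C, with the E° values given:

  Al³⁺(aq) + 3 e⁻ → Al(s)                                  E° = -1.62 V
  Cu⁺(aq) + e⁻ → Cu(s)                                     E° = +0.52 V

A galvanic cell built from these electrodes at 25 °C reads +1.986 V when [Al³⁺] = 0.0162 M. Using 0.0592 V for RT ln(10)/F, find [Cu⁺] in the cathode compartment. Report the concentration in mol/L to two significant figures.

Cu⁺/Cu is the cathode, Al³⁺/Al the anode: E°cell = +2.14 V, n = 3.
Overall reaction: 3 Cu⁺(aq) + Al(s) → 3 Cu(s) + Al³⁺(aq); Q = [Al³⁺]^1/[Cu⁺]^3.
From E = E° − (0.0592/n) log Q: log Q = (E° − E)·n/0.0592 = (+2.14 − (+1.986))·3/0.0592 = 7.8041.
So 3·log[Cu⁺] = 1·log(0.0162) − log Q = -1.7905 − (7.8041) = -9.5946; log[Cu⁺] = -9.5946 / 3 = -3.1982; [Cu⁺] = 10^(-3.1982) ≈ 0.00063 M.

0.00063 M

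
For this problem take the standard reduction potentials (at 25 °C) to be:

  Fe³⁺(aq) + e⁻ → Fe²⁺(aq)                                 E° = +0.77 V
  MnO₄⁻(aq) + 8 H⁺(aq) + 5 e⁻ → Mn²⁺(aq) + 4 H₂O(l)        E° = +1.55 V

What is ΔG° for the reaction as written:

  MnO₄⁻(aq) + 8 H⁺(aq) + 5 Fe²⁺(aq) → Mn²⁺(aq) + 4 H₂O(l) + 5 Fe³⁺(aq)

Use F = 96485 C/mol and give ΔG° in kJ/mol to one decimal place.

-376.3 kJ/mol

As written, MnO₄⁻/Mn²⁺ is reduced (cathode) and Fe³⁺/Fe²⁺ is oxidised (anode), so E°cell = (+1.55) − (+0.77) = +0.78 V.
Balancing electrons gives n = 5.
ΔG° = −nFE° = −(5)(96485)(+0.78) = -376,292 J = -376.3 kJ/mol.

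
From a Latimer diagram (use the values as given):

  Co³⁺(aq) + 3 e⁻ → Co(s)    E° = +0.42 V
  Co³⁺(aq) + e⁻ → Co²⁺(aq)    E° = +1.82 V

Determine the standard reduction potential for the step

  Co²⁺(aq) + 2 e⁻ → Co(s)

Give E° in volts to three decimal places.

-0.280 V

Sequential free energies add, so n₃E°₃ = n₁E°₁ + n₂E°₂.
With n₃ = 3, and the known step contributing 1×(+1.82) V, the unknown satisfies 2·E° = 3×(+0.42) − 1×(+1.82) = -0.560.
E° = -0.560 / 2 = -0.280 V.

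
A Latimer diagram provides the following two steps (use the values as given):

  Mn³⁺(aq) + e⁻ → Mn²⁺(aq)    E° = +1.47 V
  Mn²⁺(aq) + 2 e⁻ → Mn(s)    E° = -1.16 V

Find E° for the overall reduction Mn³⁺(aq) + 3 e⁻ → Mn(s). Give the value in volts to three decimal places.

Adding the free-energy changes (−nFE°) of the two steps gives −n₃FE°₃ = −n₁FE°₁ − n₂FE°₂.
E°₃ = (1×+1.47 + 2×-1.16) / 3 = (-0.850) / 3 = -0.283 V.

-0.283 V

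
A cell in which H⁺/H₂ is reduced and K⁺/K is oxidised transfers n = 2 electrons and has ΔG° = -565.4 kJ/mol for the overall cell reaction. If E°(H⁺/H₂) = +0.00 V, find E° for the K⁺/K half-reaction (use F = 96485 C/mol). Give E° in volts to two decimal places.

E°cell = −ΔG°/(nF) = −(-565.4×10³)/((2)(96485)) = +2.930 V.
Since H⁺/H₂ is the cathode and K⁺/K the anode, E°cell = E°(H⁺/H₂) − E°(K⁺/K).
So E°(K⁺/K) = E°(H⁺/H₂) − E°cell = (+0.00) − (+2.930) = -2.93 V.

-2.93 V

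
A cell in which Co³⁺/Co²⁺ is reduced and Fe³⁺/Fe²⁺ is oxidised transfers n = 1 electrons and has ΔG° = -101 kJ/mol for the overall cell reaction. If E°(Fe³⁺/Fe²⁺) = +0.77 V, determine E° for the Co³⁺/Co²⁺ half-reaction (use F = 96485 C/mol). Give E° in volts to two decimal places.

E°cell = −ΔG°/(nF) = −(-101×10³)/((1)(96485)) = +1.047 V.
Since Co³⁺/Co²⁺ is the cathode and Fe³⁺/Fe²⁺ the anode, E°cell = E°(Co³⁺/Co²⁺) − E°(Fe³⁺/Fe²⁺).
So E°(Co³⁺/Co²⁺) = E°cell + E°(Fe³⁺/Fe²⁺) = +1.047 + (+0.77) = +1.82 V.

+1.82 V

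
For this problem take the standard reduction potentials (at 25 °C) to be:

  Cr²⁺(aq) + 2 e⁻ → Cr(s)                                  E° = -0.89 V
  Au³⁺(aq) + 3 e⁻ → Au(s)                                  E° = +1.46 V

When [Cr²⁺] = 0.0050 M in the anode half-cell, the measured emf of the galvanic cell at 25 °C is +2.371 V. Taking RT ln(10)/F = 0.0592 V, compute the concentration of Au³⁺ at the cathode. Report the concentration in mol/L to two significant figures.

0.0041 M

Au³⁺/Au is the cathode, Cr²⁺/Cr the anode: E°cell = +2.35 V, n = 6.
Overall reaction: 2 Au³⁺(aq) + 3 Cr(s) → 2 Au(s) + 3 Cr²⁺(aq); Q = [Cr²⁺]^3/[Au³⁺]^2.
From E = E° − (0.0592/n) log Q: log Q = (E° − E)·n/0.0592 = (+2.35 − (+2.371))·6/0.0592 = -2.1284.
So 2·log[Au³⁺] = 3·log(0.005) − log Q = -6.9031 − (-2.1284) = -4.7747; log[Au³⁺] = -4.7747 / 2 = -2.3874; [Au³⁺] = 10^(-2.3874) ≈ 0.0041 M.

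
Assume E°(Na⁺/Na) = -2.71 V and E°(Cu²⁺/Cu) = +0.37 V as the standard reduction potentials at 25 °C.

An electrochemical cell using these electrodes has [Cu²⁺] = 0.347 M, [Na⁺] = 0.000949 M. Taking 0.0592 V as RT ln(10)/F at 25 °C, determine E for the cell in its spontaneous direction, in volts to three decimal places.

+3.245 V

Cu²⁺/Cu is the cathode (higher E°), Na⁺/Na the anode: E°cell = +0.37 − (-2.71) = +3.08 V, n = 2.
Overall: Cu²⁺(aq) + 2 Na(s) → Cu(s) + 2 Na⁺(aq)
Q = [Na⁺]^2 / ([Cu²⁺]); log Q = -5.586.
E = E° − (0.0592/n) log Q = +3.08 − (0.0592/2)(-5.586) = +3.245 V.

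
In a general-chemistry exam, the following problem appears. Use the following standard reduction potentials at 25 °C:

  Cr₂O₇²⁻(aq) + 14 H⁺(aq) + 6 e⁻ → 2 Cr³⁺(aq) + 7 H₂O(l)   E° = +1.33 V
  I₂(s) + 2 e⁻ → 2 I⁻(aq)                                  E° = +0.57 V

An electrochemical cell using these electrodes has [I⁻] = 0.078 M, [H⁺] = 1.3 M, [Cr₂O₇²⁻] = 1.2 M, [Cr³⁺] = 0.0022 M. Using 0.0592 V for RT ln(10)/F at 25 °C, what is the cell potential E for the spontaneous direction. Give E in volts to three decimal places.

Cr₂O₇²⁻/Cr³⁺ is the cathode (higher E°), I₂/I⁻ the anode: E°cell = +1.33 − (+0.57) = +0.76 V, n = 6.
Overall: Cr₂O₇²⁻(aq) + 14 H⁺(aq) + 6 I⁻(aq) → 2 Cr³⁺(aq) + 7 H₂O(l) + 3 I₂(s)
Q = [Cr³⁺]^2 / ([Cr₂O₇²⁻]·[H⁺]^14·[I⁻]^6); log Q = -0.342.
E = E° − (0.0592/n) log Q = +0.76 − (0.0592/6)(-0.342) = +0.763 V.

+0.763 V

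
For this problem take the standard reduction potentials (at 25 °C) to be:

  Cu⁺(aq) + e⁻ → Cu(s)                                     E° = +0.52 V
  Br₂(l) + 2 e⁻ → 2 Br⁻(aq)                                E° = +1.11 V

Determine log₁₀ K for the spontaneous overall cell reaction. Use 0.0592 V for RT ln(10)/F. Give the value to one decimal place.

19.9

Cathode: Br₂/Br⁻; anode: Cu⁺/Cu. E°cell = +0.59 V, n = 2.
log K = nE°cell / 0.0592 = (2)(+0.59) / 0.0592 = 19.9.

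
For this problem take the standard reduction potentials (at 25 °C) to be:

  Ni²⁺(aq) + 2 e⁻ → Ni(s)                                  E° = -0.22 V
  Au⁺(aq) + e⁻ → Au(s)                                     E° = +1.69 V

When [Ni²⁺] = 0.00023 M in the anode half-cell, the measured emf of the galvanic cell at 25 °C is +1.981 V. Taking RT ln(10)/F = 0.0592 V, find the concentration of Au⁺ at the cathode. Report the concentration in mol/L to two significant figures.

0.24 M

Au⁺/Au is the cathode, Ni²⁺/Ni the anode: E°cell = +1.91 V, n = 2.
Overall reaction: 2 Au⁺(aq) + Ni(s) → 2 Au(s) + Ni²⁺(aq); Q = [Ni²⁺]^1/[Au⁺]^2.
From E = E° − (0.0592/n) log Q: log Q = (E° − E)·n/0.0592 = (+1.91 − (+1.981))·2/0.0592 = -2.3986.
So 2·log[Au⁺] = 1·log(0.00023) − log Q = -3.6383 − (-2.3986) = -1.2397; log[Au⁺] = -1.2397 / 2 = -0.6199; [Au⁺] = 10^(-0.6199) ≈ 0.24 M.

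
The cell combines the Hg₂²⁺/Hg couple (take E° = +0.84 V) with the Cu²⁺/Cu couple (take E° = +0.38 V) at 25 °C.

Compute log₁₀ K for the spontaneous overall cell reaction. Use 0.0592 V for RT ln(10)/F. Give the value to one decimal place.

Cathode: Hg₂²⁺/Hg; anode: Cu²⁺/Cu. E°cell = +0.46 V, n = 2.
log K = nE°cell / 0.0592 = (2)(+0.46) / 0.0592 = 15.5.

15.5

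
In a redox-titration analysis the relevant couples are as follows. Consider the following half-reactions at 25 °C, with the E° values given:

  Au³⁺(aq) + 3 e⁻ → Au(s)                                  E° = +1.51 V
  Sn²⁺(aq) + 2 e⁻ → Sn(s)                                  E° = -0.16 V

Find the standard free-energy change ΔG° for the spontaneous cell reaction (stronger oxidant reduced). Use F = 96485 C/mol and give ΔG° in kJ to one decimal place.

-966.8 kJ

Au³⁺/Au (E° = +1.51 V) is the cathode; Sn²⁺/Sn (E° = -0.16 V) is the anode, so E°cell = +1.67 V.
Balancing electrons gives n = 6 (lcm of 3 and 2).
ΔG° = −nFE° = −(6)(96485)(+1.67) = -966,780 J = -966.8 kJ.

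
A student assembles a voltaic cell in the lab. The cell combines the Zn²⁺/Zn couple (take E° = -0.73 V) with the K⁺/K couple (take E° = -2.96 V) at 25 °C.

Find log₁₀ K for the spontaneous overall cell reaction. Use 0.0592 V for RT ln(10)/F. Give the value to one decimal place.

75.3

Cathode: Zn²⁺/Zn; anode: K⁺/K. E°cell = +2.23 V, n = 2.
log K = nE°cell / 0.0592 = (2)(+2.23) / 0.0592 = 75.3.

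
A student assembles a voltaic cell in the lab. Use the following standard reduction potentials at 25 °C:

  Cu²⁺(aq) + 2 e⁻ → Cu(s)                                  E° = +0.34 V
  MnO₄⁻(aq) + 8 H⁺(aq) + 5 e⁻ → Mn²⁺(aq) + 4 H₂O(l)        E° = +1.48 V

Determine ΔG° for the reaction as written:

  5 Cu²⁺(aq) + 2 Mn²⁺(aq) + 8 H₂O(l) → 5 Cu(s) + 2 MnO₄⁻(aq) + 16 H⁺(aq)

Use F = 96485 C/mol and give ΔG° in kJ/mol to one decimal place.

+1099.9 kJ/mol

As written, Cu²⁺/Cu is reduced (cathode) and MnO₄⁻/Mn²⁺ is oxidised (anode), so E°cell = (+0.34) − (+1.48) = -1.14 V.
Balancing electrons gives n = 10.
ΔG° = −nFE° = −(10)(96485)(-1.14) = 1,099,929 J = +1099.9 kJ/mol.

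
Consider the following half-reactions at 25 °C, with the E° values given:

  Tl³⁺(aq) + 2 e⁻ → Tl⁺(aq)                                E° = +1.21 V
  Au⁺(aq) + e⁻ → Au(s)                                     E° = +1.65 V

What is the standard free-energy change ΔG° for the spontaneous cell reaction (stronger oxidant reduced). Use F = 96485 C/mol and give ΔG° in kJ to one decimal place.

Au⁺/Au (E° = +1.65 V) is the cathode; Tl³⁺/Tl⁺ (E° = +1.21 V) is the anode, so E°cell = +0.44 V.
Balancing electrons gives n = 2 (lcm of 1 and 2).
ΔG° = −nFE° = −(2)(96485)(+0.44) = -84,907 J = -84.9 kJ.

-84.9 kJ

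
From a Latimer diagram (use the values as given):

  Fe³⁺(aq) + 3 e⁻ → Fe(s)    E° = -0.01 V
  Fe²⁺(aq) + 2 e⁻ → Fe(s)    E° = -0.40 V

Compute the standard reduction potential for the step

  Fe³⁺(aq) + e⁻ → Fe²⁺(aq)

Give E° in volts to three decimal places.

+0.770 V

Sequential free energies add, so n₃E°₃ = n₁E°₁ + n₂E°₂.
With n₃ = 3, and the known step contributing 2×(-0.40) V, the unknown satisfies 1·E° = 3×(-0.01) − 2×(-0.40) = +0.770.
E° = +0.770 / 1 = +0.770 V.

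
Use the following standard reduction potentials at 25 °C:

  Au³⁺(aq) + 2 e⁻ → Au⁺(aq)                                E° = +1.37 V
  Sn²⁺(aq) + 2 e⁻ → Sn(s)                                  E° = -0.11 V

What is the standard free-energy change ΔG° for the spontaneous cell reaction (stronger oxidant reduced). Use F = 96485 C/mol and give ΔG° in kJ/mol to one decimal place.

Au³⁺/Au⁺ (E° = +1.37 V) is the cathode; Sn²⁺/Sn (E° = -0.11 V) is the anode, so E°cell = +1.48 V.
Balancing electrons gives n = 2 (lcm of 2 and 2).
ΔG° = −nFE° = −(2)(96485)(+1.48) = -285,596 J = -285.6 kJ/mol.

-285.6 kJ/mol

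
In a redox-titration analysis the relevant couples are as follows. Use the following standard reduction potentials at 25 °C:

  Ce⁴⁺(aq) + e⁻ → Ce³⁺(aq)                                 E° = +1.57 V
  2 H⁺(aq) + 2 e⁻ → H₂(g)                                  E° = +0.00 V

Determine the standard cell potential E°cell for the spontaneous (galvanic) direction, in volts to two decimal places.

+1.57 V

The Ce⁴⁺/Ce³⁺ couple has the higher reduction potential, so it is the cathode; H⁺/H₂ is oxidised at the anode.
E°cell = E°(cathode) − E°(anode) = (+1.57) − (+0.00) = +1.57 V.
Since E°cell > 0, the reaction is spontaneous under standard conditions.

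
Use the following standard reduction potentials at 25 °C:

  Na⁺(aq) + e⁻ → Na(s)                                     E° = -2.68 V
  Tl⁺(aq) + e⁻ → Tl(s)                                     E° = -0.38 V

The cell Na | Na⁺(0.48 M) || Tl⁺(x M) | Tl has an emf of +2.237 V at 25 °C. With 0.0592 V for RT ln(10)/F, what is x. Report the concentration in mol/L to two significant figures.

0.041 M

Tl⁺/Tl is the cathode, Na⁺/Na the anode: E°cell = +2.30 V, n = 1.
Overall reaction: Tl⁺(aq) + Na(s) → Tl(s) + Na⁺(aq); Q = [Na⁺]^1/[Tl⁺]^1.
From E = E° − (0.0592/n) log Q: log Q = (E° − E)·n/0.0592 = (+2.30 − (+2.237))·1/0.0592 = 1.0642.
So 1·log[Tl⁺] = 1·log(0.48) − log Q = -0.3188 − (1.0642) = -1.3830; [Tl⁺] = 10^(-1.3830) ≈ 0.041 M.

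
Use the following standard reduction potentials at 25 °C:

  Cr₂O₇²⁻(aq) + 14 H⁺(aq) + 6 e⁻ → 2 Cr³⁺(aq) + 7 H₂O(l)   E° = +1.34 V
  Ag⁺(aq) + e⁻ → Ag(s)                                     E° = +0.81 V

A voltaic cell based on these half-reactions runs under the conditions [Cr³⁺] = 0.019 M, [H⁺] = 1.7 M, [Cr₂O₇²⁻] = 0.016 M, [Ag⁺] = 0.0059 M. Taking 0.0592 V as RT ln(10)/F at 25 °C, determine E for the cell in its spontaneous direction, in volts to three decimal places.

Cr₂O₇²⁻/Cr³⁺ is the cathode (higher E°), Ag⁺/Ag the anode: E°cell = +1.34 − (+0.81) = +0.53 V, n = 6.
Overall: Cr₂O₇²⁻(aq) + 14 H⁺(aq) + 6 Ag(s) → 2 Cr³⁺(aq) + 7 H₂O(l) + 6 Ag⁺(aq)
Q = [Cr³⁺]^2·[Ag⁺]^6 / ([Cr₂O₇²⁻]·[H⁺]^14); log Q = -18.248.
E = E° − (0.0592/n) log Q = +0.53 − (0.0592/6)(-18.248) = +0.710 V.

+0.710 V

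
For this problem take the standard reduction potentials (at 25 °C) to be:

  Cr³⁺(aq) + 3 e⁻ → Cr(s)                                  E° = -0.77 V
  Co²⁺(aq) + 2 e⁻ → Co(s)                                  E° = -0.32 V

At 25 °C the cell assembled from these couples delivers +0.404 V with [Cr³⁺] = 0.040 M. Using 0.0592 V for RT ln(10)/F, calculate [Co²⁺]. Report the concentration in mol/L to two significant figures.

Co²⁺/Co is the cathode, Cr³⁺/Cr the anode: E°cell = +0.45 V, n = 6.
Overall reaction: 3 Co²⁺(aq) + 2 Cr(s) → 3 Co(s) + 2 Cr³⁺(aq); Q = [Cr³⁺]^2/[Co²⁺]^3.
From E = E° − (0.0592/n) log Q: log Q = (E° − E)·n/0.0592 = (+0.45 − (+0.404))·6/0.0592 = 4.6622.
So 3·log[Co²⁺] = 2·log(0.04) − log Q = -2.7959 − (4.6622) = -7.4581; log[Co²⁺] = -7.4581 / 3 = -2.4860; [Co²⁺] = 10^(-2.4860) ≈ 0.0033 M.

0.0033 M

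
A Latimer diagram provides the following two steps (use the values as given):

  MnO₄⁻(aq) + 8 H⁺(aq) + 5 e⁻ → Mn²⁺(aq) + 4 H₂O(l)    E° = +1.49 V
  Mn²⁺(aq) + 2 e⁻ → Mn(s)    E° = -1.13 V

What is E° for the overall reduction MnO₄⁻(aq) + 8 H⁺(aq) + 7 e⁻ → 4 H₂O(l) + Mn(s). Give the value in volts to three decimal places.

Since ΔG° = −nFE° is additive over sequential reductions, n₃E°₃ = n₁E°₁ + n₂E°₂.
E°₃ = (5×+1.49 + 2×-1.13) / 7 = (+5.190) / 7 = +0.741 V.

+0.741 V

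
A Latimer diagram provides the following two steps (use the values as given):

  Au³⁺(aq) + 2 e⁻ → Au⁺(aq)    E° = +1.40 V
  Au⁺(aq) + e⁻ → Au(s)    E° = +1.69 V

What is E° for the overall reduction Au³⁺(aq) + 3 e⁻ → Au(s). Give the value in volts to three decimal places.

Adding the free-energy changes (−nFE°) of the two steps gives −n₃FE°₃ = −n₁FE°₁ − n₂FE°₂.
E°₃ = (2×+1.40 + 1×+1.69) / 3 = (+4.490) / 3 = +1.497 V.
E° values themselves are not directly additive — weighting by electron count is essential.

+1.497 V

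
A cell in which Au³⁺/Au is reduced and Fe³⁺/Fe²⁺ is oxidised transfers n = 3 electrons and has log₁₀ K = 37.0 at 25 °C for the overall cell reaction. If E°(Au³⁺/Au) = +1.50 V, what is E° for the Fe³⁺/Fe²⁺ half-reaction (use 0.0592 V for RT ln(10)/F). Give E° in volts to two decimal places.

E°cell = (0.0592/n)·log K = (0.0592/3)(37.0) = +0.730 V.
Since Au³⁺/Au is the cathode and Fe³⁺/Fe²⁺ the anode, E°cell = E°(Au³⁺/Au) − E°(Fe³⁺/Fe²⁺).
So E°(Fe³⁺/Fe²⁺) = E°(Au³⁺/Au) − E°cell = (+1.50) − (+0.730) = +0.77 V.

+0.77 V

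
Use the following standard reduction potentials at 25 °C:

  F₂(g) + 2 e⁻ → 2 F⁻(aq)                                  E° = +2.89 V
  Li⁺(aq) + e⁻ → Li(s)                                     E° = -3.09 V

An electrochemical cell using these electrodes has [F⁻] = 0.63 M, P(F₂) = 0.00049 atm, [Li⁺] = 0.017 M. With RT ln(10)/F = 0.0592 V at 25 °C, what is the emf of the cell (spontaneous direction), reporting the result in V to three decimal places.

F₂/F⁻ is the cathode (higher E°), Li⁺/Li the anode: E°cell = +2.89 − (-3.09) = +5.98 V, n = 2.
Overall: F₂(g) + 2 Li(s) → 2 F⁻(aq) + 2 Li⁺(aq)
Q = [F⁻]^2·[Li⁺]^2 / (P(F₂)); log Q = -0.631.
E = E° − (0.0592/n) log Q = +5.98 − (0.0592/2)(-0.631) = +5.999 V.

+5.999 V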